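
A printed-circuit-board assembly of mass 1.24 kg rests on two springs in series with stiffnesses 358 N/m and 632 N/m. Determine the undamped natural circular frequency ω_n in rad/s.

13.6 rad/s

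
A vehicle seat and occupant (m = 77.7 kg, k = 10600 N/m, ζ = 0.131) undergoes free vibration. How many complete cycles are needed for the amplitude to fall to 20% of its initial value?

2 cycles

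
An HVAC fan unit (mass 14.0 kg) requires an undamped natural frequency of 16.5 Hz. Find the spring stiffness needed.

150000 N/m

ω_n = 2πf_n = 2π × 16.5 = 103.7 rad/s.
k = m·ω_n² = 14.0 × 103.7² = 14.0 × 10750 = 150500 N/m.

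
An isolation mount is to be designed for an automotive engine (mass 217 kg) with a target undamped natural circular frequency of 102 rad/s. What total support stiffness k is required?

k = m·ω_n² = 217 × 102.0² = 217 × 10400 = 2258000 N/m.

2260000 N/m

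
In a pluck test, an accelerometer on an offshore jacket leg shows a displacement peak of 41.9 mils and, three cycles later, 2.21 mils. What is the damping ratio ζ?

0.154

Logarithmic decrement δ = (1/n)·ln(x₀/x_n) = (1/3)·ln(41.9/2.21) = (1/3)·ln(18.96) = 0.9808.
ζ = δ/√(4π² + δ²) = 0.9808/√(39.48 + 0.962) = 0.9808/6.359 = 0.1542.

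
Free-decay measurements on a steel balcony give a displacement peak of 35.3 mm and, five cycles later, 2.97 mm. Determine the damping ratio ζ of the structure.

Logarithmic decrement δ = (1/n)·ln(x₀/x_n) = (1/5)·ln(35.3/2.97) = (1/5)·ln(11.89) = 0.4951.
ζ = δ/√(4π² + δ²) = 0.4951/√(39.48 + 0.245) = 0.4951/6.303 = 0.07855.

0.0785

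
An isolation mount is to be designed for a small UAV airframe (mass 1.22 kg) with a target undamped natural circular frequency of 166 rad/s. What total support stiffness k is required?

33600 N/m

k = m·ω_n² = 1.22 × 166.0² = 1.22 × 27560 = 33620 N/m.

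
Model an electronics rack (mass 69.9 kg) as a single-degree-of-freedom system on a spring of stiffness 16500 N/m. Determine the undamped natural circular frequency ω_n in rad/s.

15.4 rad/s

ω_n = √(k/m) = √(16500/69.9) = √236.1 = 15.36 rad/s.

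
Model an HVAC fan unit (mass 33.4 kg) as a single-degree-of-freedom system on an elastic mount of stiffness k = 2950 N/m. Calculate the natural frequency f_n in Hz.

1.50 Hz

ω_n = √(k/m) = √(2950/33.4) = √88.32 = 9.398 rad/s.
f_n = ω_n/(2π) = 9.398/6.283 = 1.496 Hz.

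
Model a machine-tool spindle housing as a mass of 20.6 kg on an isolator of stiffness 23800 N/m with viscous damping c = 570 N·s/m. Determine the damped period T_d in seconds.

ω_n = √(k/m) = √(23800/20.6) = 33.99 rad/s.
Critical damping c_c = 2√(k·m) = 2√(23800 × 20.6) = 1400 N·s/m, so ζ = c/c_c = 570/1400 = 0.4070.
ω_d = ω_n√(1 − ζ²) = 33.99 × √(1 − 0.166) = 31.05 rad/s.
T_d = 2π/ω_d = 0.2024 s.

0.202 s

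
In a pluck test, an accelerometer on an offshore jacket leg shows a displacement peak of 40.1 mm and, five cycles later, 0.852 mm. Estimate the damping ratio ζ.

Logarithmic decrement δ = (1/n)·ln(x₀/x_n) = (1/5)·ln(40.1/0.852) = (1/5)·ln(47.07) = 0.7703.
ζ = δ/√(4π² + δ²) = 0.7703/√(39.48 + 0.593) = 0.7703/6.330 = 0.1217.

0.122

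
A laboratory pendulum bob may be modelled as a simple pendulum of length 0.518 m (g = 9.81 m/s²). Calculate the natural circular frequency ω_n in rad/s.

For a simple pendulum ω_n = √(g/L) = √(9.81/0.518) = √18.94 = 4.352 rad/s.

4.35 rad/s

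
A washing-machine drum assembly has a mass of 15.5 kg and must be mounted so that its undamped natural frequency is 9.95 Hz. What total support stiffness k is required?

60600 N/m

ω_n = 2πf_n = 2π × 9.95 = 62.52 rad/s.
k = m·ω_n² = 15.5 × 62.52² = 15.5 × 3908 = 60580 N/m.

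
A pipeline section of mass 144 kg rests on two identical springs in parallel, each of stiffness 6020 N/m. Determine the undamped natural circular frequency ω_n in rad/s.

Parallel springs add: k_eq = 2 × 6020 = 12040 N/m.
ω_n = √(k_eq/m) = √(12040/144) = √83.61 = 9.144 rad/s.

9.14 rad/s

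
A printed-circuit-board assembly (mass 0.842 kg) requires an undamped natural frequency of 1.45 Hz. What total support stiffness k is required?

69.9 N/m

ω_n = 2πf_n = 2π × 1.45 = 9.111 rad/s.
k = m·ω_n² = 0.842 × 9.111² = 0.842 × 83.00 = 69.89 N/m.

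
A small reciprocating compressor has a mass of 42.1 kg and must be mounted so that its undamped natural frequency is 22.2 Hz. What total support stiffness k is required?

819000 N/m

ω_n = 2πf_n = 2π × 22.2 = 139.5 rad/s.
k = m·ω_n² = 42.1 × 139.5² = 42.1 × 19460 = 819100 N/m.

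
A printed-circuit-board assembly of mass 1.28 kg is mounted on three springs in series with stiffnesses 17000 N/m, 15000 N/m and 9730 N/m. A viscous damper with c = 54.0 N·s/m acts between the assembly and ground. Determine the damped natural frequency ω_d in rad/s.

54.6 rad/s

Series springs: 1/k_eq = 1/17000 + 1/15000 + 1/9730 = 0.0002283, so k_eq = 4381 N/m.
ω_n = √(k_eq/m) = √(4381/1.28) = 58.50 rad/s.
Critical damping c_c = 2√(k_eq·m) = 2√(4381 × 1.28) = 149.8 N·s/m, so ζ = c/c_c = 54.0/149.8 = 0.3606.
ω_d = ω_n√(1 − ζ²) = 58.50 × √(1 − 0.130) = 54.57 rad/s.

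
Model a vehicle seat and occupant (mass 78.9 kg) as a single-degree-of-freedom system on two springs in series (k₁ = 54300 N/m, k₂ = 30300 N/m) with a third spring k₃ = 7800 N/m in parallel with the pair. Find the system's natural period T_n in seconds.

Series pair: k_s = k₁k₂/(k₁+k₂) = (54300)(30300)/(54300 + 30300) = 19450 N/m. In parallel with k₃: k_eq = 19450 + 7800 = 27250 N/m.
ω_n = √(k_eq/m) = √(27250/78.9) = √345.3 = 18.58 rad/s.
T_n = 2π/ω_n = 6.283/18.58 = 0.3381 s.

0.338 s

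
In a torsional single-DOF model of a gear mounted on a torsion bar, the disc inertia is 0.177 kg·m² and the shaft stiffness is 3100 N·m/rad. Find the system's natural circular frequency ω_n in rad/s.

132 rad/s

ω_n = √(k_t/J) = √(3100/0.177) = √17510 = 132.3 rad/s.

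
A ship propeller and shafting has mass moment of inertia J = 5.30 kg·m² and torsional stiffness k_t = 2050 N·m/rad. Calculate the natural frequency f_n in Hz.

ω_n = √(k_t/J) = √(2050/5.30) = √386.8 = 19.67 rad/s.
f_n = ω_n/(2π) = 19.67/6.283 = 3.130 Hz.

3.13 Hz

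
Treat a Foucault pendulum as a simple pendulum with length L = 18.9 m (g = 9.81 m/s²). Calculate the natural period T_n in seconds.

For a simple pendulum ω_n = √(g/L) = √(9.81/18.9) = √0.5190 = 0.7204 rad/s.
T_n = 2π/ω_n = 6.283/0.7204 = 8.721 s.

8.72 s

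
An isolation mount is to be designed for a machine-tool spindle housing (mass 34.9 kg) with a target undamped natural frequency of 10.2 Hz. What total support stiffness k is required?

ω_n = 2πf_n = 2π × 10.2 = 64.09 rad/s.
k = m·ω_n² = 34.9 × 64.09² = 34.9 × 4107 = 143300 N/m.

143000 N/m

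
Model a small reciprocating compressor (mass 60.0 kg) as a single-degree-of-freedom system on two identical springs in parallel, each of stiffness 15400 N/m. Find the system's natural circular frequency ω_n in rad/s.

22.7 rad/s

Parallel springs add: k_eq = 2 × 15400 = 30800 N/m.
ω_n = √(k_eq/m) = √(30800/60.0) = √513.3 = 22.66 rad/s.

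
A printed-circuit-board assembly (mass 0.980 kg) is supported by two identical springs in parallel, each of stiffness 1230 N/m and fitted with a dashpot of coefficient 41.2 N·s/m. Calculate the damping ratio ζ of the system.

Parallel springs add: k_eq = 2 × 1230 = 2460 N/m.
ω_n = √(k_eq/m) = √(2460/0.980) = 50.10 rad/s.
Critical damping c_c = 2√(k_eq·m) = 2√(2460 × 0.980) = 98.20 N·s/m, so ζ = c/c_c = 41.2/98.20 = 0.4196.

0.420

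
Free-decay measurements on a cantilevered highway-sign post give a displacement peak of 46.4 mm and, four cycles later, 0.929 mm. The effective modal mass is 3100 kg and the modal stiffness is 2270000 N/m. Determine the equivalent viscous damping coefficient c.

25800 N·s/m

Logarithmic decrement δ = (1/n)·ln(x₀/x_n) = (1/4)·ln(46.4/0.929) = (1/4)·ln(49.95) = 0.9777.
ζ = δ/√(4π² + δ²) = 0.9777/√(39.48 + 0.956) = 0.9777/6.359 = 0.1538.
c = ζ · 2√(km) = 0.1538 × 2√(2270000 × 3100) = 0.1538 × 167800 = 25800 N·s/m.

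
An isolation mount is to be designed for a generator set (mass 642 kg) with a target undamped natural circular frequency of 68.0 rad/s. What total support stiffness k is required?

2970000 N/m

k = m·ω_n² = 642 × 68.00² = 642 × 4624 = 2969000 N/m.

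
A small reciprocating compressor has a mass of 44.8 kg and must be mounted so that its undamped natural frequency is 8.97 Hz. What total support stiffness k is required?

ω_n = 2πf_n = 2π × 8.97 = 56.36 rad/s.
k = m·ω_n² = 44.8 × 56.36² = 44.8 × 3176 = 142300 N/m.

142000 N/m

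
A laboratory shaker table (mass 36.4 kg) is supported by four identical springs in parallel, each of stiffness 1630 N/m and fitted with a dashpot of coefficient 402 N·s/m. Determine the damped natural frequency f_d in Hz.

Parallel springs add: k_eq = 4 × 1630 = 6520 N/m.
ω_n = √(k_eq/m) = √(6520/36.4) = 13.38 rad/s.
Critical damping c_c = 2√(k_eq·m) = 2√(6520 × 36.4) = 974.3 N·s/m, so ζ = c/c_c = 402/974.3 = 0.4126.
ω_d = ω_n√(1 − ζ²) = 13.38 × √(1 − 0.170) = 12.19 rad/s.
f_d = ω_d/(2π) = 1.940 Hz.

1.94 Hz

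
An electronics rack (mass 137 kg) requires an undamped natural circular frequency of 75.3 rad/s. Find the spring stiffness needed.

777000 N/m

k = m·ω_n² = 137 × 75.30² = 137 × 5670 = 776800 N/m.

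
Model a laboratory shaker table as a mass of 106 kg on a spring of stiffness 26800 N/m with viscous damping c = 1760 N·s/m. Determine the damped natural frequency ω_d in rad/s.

13.6 rad/s

ω_n = √(k/m) = √(26800/106) = 15.90 rad/s.
Critical damping c_c = 2√(k·m) = 2√(26800 × 106) = 3371 N·s/m, so ζ = c/c_c = 1760/3371 = 0.5221.
ω_d = ω_n√(1 − ζ²) = 15.90 × √(1 − 0.273) = 13.56 rad/s.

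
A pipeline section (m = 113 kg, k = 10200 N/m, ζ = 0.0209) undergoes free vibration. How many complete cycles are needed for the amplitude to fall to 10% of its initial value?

18 cycles

Logarithmic decrement δ = 2πζ/√(1 − ζ²) = 2π × 0.02090/√(1 − 0.000437) = 0.1313.
x_n/x₀ = e^(−nδ) ≤ 0.1; take ln: n ≥ ln(1/0.1)/δ = 2.303/0.1313 = 17.53.
So 18 complete cycles are required.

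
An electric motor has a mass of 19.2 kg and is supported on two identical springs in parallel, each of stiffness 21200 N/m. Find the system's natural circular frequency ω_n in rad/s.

Parallel springs add: k_eq = 2 × 21200 = 42400 N/m.
ω_n = √(k_eq/m) = √(42400/19.2) = √2208 = 46.99 rad/s.

47.0 rad/s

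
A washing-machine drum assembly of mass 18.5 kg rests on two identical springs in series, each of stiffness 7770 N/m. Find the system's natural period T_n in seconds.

Series springs: 1/k_eq = 2/7770, so k_eq = 7770/2 = 3885 N/m.
ω_n = √(k_eq/m) = √(3885/18.5) = √210.0 = 14.49 rad/s.
T_n = 2π/ω_n = 6.283/14.49 = 0.4336 s.

0.434 s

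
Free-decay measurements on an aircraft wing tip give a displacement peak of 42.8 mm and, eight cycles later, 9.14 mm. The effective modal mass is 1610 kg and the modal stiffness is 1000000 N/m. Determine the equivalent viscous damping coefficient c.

Logarithmic decrement δ = (1/n)·ln(x₀/x_n) = (1/8)·ln(42.8/9.14) = (1/8)·ln(4.683) = 0.1930.
ζ = δ/√(4π² + δ²) = 0.1930/√(39.48 + 0.0372) = 0.1930/6.286 = 0.03070.
c = ζ · 2√(km) = 0.03070 × 2√(1000000 × 1610) = 0.03070 × 80250 = 2464 N·s/m.

2460 N·s/m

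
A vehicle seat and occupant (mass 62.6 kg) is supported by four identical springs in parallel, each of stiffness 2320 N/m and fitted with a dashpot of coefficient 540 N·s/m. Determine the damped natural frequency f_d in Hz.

1.81 Hz

Parallel springs add: k_eq = 4 × 2320 = 9280 N/m.
ω_n = √(k_eq/m) = √(9280/62.6) = 12.18 rad/s.
Critical damping c_c = 2√(k_eq·m) = 2√(9280 × 62.6) = 1524 N·s/m, so ζ = c/c_c = 540/1524 = 0.3542.
ω_d = ω_n√(1 − ζ²) = 12.18 × √(1 − 0.125) = 11.39 rad/s.
f_d = ω_d/(2π) = 1.812 Hz.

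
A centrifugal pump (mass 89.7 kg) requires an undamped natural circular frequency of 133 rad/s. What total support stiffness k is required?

1590000 N/m

k = m·ω_n² = 89.7 × 133.0² = 89.7 × 17690 = 1587000 N/m.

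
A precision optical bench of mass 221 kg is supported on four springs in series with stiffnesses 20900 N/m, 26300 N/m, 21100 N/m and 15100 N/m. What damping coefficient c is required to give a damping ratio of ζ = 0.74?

Series springs: 1/k_eq = 1/20900 + 1/26300 + 1/21100 + 1/15100 = 0.0001995, so k_eq = 5013 N/m.
c_c = 2√(k_eq·m) = 2√(5013 × 221) = 2105 N·s/m.
c = ζ·c_c = 0.74 × 2105 = 1558 N·s/m.

1560 N·s/m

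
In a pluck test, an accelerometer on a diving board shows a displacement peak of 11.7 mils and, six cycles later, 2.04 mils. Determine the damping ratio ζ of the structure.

Logarithmic decrement δ = (1/n)·ln(x₀/x_n) = (1/6)·ln(11.7/2.04) = (1/6)·ln(5.735) = 0.2911.
ζ = δ/√(4π² + δ²) = 0.2911/√(39.48 + 0.0847) = 0.2911/6.290 = 0.04628.

0.0463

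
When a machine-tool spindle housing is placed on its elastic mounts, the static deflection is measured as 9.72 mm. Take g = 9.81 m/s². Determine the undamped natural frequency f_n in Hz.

5.06 Hz

ω_n = √(g/δ_st) = √(9.81/0.00972) = √1009 = 31.77 rad/s.
f_n = ω_n/(2π) = 31.77/6.283 = 5.056 Hz.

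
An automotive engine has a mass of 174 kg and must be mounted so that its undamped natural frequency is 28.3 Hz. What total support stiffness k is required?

ω_n = 2πf_n = 2π × 28.3 = 177.8 rad/s.
k = m·ω_n² = 174 × 177.8² = 174 × 31620 = 5502000 N/m.

5500000 N/m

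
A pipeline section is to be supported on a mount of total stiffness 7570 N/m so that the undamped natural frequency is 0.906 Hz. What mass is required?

234 kg

ω_n = 2πf_n = 2π × 0.906 = 5.693 rad/s.
m = k/ω_n² = 7570/5.693² = 7570/32.41 = 233.6 kg.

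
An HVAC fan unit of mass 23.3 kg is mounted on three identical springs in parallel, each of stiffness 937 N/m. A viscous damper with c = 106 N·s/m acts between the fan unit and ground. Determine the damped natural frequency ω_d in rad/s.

10.7 rad/s

Parallel springs add: k_eq = 3 × 937 = 2811 N/m.
ω_n = √(k_eq/m) = √(2811/23.3) = 10.98 rad/s.
Critical damping c_c = 2√(k_eq·m) = 2√(2811 × 23.3) = 511.8 N·s/m, so ζ = c/c_c = 106/511.8 = 0.2071.
ω_d = ω_n√(1 − ζ²) = 10.98 × √(1 − 0.0429) = 10.75 rad/s.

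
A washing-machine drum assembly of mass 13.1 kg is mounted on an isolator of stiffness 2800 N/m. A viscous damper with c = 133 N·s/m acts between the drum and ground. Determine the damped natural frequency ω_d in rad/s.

13.7 rad/s

ω_n = √(k/m) = √(2800/13.1) = 14.62 rad/s.
Critical damping c_c = 2√(k·m) = 2√(2800 × 13.1) = 383.0 N·s/m, so ζ = c/c_c = 133/383.0 = 0.3472.
ω_d = ω_n√(1 − ζ²) = 14.62 × √(1 − 0.121) = 13.71 rad/s.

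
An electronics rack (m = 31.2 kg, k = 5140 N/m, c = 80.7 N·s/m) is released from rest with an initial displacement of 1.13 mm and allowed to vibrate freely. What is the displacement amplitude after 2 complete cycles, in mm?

ζ = c/(2√(km)) = 80.7/(2√(5140 × 31.2)) = 80.7/800.9 = 0.1008.
Logarithmic decrement δ = 2πζ/√(1 − ζ²) = 2π × 0.1008/√(1 − 0.0102) = 0.6363.
After n cycles, x_n/x₀ = e^(−nδ), so x_2 = 1.13 × e^(−2 × 0.6363) = 1.13 × 0.2801 = 0.3165 mm.

0.316 mm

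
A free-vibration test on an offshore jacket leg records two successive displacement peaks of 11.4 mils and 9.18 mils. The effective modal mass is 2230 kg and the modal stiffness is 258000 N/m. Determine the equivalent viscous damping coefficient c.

1650 N·s/m

Logarithmic decrement δ = (1/n)·ln(x₀/x_n) = (1/1)·ln(11.4/9.18) = (1/1)·ln(1.242) = 0.2166.
ζ = δ/√(4π² + δ²) = 0.2166/√(39.48 + 0.0469) = 0.2166/6.287 = 0.03445.
c = ζ · 2√(km) = 0.03445 × 2√(258000 × 2230) = 0.03445 × 47970 = 1653 N·s/m.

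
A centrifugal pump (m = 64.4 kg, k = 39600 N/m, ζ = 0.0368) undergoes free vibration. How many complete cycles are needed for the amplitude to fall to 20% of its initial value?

7 cycles

Logarithmic decrement δ = 2πζ/√(1 − ζ²) = 2π × 0.03680/√(1 − 0.00135) = 0.2314.
x_n/x₀ = e^(−nδ) ≤ 0.2; take ln: n ≥ ln(1/0.2)/δ = 1.609/0.2314 = 6.956.
So 7 complete cycles are required.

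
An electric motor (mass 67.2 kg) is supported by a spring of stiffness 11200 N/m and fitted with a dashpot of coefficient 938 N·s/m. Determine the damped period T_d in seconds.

ω_n = √(k/m) = √(11200/67.2) = 12.91 rad/s.
Critical damping c_c = 2√(k·m) = 2√(11200 × 67.2) = 1735 N·s/m, so ζ = c/c_c = 938/1735 = 0.5406.
ω_d = ω_n√(1 − ζ²) = 12.91 × √(1 − 0.292) = 10.86 rad/s.
T_d = 2π/ω_d = 0.5785 s.

0.579 s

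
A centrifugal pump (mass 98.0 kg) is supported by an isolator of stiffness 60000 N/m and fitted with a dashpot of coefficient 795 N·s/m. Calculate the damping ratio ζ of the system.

ω_n = √(k/m) = √(60000/98.0) = 24.74 rad/s.
Critical damping c_c = 2√(k·m) = 2√(60000 × 98.0) = 4850 N·s/m, so ζ = c/c_c = 795/4850 = 0.1639.

0.164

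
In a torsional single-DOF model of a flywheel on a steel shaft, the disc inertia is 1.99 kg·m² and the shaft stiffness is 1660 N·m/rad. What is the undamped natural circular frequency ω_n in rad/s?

28.9 rad/s

ω_n = √(k_t/J) = √(1660/1.99) = √834.2 = 28.88 rad/s.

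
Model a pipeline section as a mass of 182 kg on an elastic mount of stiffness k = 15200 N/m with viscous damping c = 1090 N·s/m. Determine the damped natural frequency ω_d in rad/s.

8.63 rad/s

ω_n = √(k/m) = √(15200/182) = 9.139 rad/s.
Critical damping c_c = 2√(k·m) = 2√(15200 × 182) = 3326 N·s/m, so ζ = c/c_c = 1090/3326 = 0.3277.
ω_d = ω_n√(1 − ζ²) = 9.139 × √(1 − 0.107) = 8.634 rad/s.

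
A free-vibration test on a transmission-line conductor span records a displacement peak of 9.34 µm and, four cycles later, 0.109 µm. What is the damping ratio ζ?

Logarithmic decrement δ = (1/n)·ln(x₀/x_n) = (1/4)·ln(9.34/0.109) = (1/4)·ln(85.69) = 1.113.
ζ = δ/√(4π² + δ²) = 1.113/√(39.48 + 1.24) = 1.113/6.381 = 0.1744.

0.174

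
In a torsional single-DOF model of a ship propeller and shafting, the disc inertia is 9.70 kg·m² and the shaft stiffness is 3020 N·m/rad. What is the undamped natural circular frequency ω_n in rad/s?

17.6 rad/s

ω_n = √(k_t/J) = √(3020/9.70) = √311.3 = 17.64 rad/s.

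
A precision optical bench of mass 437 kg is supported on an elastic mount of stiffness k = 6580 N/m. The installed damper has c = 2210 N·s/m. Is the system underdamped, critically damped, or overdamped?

underdamped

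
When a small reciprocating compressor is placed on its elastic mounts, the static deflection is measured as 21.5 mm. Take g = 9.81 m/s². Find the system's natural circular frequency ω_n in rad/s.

ω_n = √(g/δ_st) = √(9.81/0.0215) = √456.3 = 21.36 rad/s.

21.4 rad/s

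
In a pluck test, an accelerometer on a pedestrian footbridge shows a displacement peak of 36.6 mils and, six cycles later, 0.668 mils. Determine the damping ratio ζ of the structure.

0.106

Logarithmic decrement δ = (1/n)·ln(x₀/x_n) = (1/6)·ln(36.6/0.668) = (1/6)·ln(54.79) = 0.6673.
ζ = δ/√(4π² + δ²) = 0.6673/√(39.48 + 0.445) = 0.6673/6.319 = 0.1056.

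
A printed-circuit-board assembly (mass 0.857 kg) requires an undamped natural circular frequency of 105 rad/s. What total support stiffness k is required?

k = m·ω_n² = 0.857 × 105.0² = 0.857 × 11020 = 9448 N/m.

9450 N/m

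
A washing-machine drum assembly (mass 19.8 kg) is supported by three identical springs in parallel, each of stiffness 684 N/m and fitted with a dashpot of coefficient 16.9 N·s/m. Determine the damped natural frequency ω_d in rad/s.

10.2 rad/s

Parallel springs add: k_eq = 3 × 684 = 2052 N/m.
ω_n = √(k_eq/m) = √(2052/19.8) = 10.18 rad/s.
Critical damping c_c = 2√(k_eq·m) = 2√(2052 × 19.8) = 403.1 N·s/m, so ζ = c/c_c = 16.9/403.1 = 0.04192.
ω_d = ω_n√(1 − ζ²) = 10.18 × √(1 − 0.00176) = 10.17 rad/s.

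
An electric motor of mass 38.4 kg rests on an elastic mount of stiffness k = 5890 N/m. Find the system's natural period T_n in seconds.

0.507 s

ω_n = √(k/m) = √(5890/38.4) = √153.4 = 12.38 rad/s.
T_n = 2π/ω_n = 6.283/12.38 = 0.5073 s.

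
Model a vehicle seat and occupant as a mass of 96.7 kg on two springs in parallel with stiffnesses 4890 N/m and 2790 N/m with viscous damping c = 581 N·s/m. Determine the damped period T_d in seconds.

Parallel springs add: k_eq = 4890 + 2790 = 7680 N/m.
ω_n = √(k_eq/m) = √(7680/96.7) = 8.912 rad/s.
Critical damping c_c = 2√(k_eq·m) = 2√(7680 × 96.7) = 1724 N·s/m, so ζ = c/c_c = 581/1724 = 0.3371.
ω_d = ω_n√(1 − ζ²) = 8.912 × √(1 − 0.114) = 8.390 rad/s.
T_d = 2π/ω_d = 0.7489 s.

0.749 s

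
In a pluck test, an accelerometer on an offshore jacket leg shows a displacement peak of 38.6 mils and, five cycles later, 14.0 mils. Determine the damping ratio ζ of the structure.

Logarithmic decrement δ = (1/n)·ln(x₀/x_n) = (1/5)·ln(38.6/14.0) = (1/5)·ln(2.757) = 0.2028.
ζ = δ/√(4π² + δ²) = 0.2028/√(39.48 + 0.0411) = 0.2028/6.286 = 0.03227.

0.0323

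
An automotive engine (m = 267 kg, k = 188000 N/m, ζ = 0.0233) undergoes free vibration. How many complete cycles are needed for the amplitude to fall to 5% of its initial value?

21 cycles

Logarithmic decrement δ = 2πζ/√(1 − ζ²) = 2π × 0.02330/√(1 − 0.000543) = 0.1464.
x_n/x₀ = e^(−nδ) ≤ 0.05; take ln: n ≥ ln(1/0.05)/δ = 2.996/0.1464 = 20.46.
So 21 complete cycles are required.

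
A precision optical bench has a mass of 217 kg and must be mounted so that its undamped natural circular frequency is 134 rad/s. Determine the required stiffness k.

3900000 N/m

k = m·ω_n² = 217 × 134.0² = 217 × 17960 = 3896000 N/m.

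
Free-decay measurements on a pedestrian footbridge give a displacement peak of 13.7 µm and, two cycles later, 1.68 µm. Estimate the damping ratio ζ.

0.165

Logarithmic decrement δ = (1/n)·ln(x₀/x_n) = (1/2)·ln(13.7/1.68) = (1/2)·ln(8.155) = 1.049.
ζ = δ/√(4π² + δ²) = 1.049/√(39.48 + 1.10) = 1.049/6.370 = 0.1647.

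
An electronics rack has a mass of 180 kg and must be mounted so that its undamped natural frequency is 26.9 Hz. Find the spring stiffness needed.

5140000 N/m

ω_n = 2πf_n = 2π × 26.9 = 169.0 rad/s.
k = m·ω_n² = 180 × 169.0² = 180 × 28570 = 5142000 N/m.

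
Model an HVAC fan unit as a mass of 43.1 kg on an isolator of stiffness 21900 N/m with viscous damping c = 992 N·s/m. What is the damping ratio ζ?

ω_n = √(k/m) = √(21900/43.1) = 22.54 rad/s.
Critical damping c_c = 2√(k·m) = 2√(21900 × 43.1) = 1943 N·s/m, so ζ = c/c_c = 992/1943 = 0.5105.

0.511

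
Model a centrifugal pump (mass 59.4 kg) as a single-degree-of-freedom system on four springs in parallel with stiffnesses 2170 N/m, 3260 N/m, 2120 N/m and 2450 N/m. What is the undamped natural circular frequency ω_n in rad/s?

Parallel springs add: k_eq = 2170 + 3260 + 2120 + 2450 = 10000 N/m.
ω_n = √(k_eq/m) = √(10000/59.4) = √168.4 = 12.97 rad/s.

13.0 rad/s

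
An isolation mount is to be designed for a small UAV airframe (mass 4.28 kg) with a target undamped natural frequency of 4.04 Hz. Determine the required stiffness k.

2760 N/m

ω_n = 2πf_n = 2π × 4.04 = 25.38 rad/s.
k = m·ω_n² = 4.28 × 25.38² = 4.28 × 644.4 = 2758 N/m.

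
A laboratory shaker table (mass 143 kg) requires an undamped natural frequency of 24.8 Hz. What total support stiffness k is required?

3470000 N/m

ω_n = 2πf_n = 2π × 24.8 = 155.8 rad/s.
k = m·ω_n² = 143 × 155.8² = 143 × 24280 = 3472000 N/m.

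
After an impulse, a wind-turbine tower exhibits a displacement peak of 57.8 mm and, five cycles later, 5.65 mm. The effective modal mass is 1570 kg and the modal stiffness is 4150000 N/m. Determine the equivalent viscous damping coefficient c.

11900 N·s/m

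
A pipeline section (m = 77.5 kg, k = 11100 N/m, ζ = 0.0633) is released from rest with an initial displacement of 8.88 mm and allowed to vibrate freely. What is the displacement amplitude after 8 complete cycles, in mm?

0.366 mm

Logarithmic decrement δ = 2πζ/√(1 − ζ²) = 2π × 0.06330/√(1 − 0.00401) = 0.3985.
After n cycles, x_n/x₀ = e^(−nδ), so x_8 = 8.88 × e^(−8 × 0.3985) = 8.88 × 0.04125 = 0.3663 mm.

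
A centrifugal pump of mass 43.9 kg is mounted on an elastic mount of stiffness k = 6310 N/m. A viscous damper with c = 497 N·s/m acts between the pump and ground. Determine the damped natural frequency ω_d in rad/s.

ω_n = √(k/m) = √(6310/43.9) = 11.99 rad/s.
Critical damping c_c = 2√(k·m) = 2√(6310 × 43.9) = 1053 N·s/m, so ζ = c/c_c = 497/1053 = 0.4721.
ω_d = ω_n√(1 − ζ²) = 11.99 × √(1 − 0.223) = 10.57 rad/s.

10.6 rad/s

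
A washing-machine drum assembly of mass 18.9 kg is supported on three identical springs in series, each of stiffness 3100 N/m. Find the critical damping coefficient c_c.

279 N·s/m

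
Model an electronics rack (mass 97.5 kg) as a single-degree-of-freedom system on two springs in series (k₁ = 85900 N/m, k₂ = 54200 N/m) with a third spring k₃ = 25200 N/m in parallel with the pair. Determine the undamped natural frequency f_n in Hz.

Series pair: k_s = k₁k₂/(k₁+k₂) = (85900)(54200)/(85900 + 54200) = 33230 N/m. In parallel with k₃: k_eq = 33230 + 25200 = 58430 N/m.
ω_n = √(k_eq/m) = √(58430/97.5) = √599.3 = 24.48 rad/s.
f_n = ω_n/(2π) = 24.48/6.283 = 3.896 Hz.

3.90 Hz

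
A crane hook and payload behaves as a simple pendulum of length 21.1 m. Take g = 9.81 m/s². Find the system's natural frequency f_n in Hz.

0.109 Hz

For a simple pendulum ω_n = √(g/L) = √(9.81/21.1) = √0.4649 = 0.6819 rad/s.
f_n = ω_n/(2π) = 0.6819/6.283 = 0.1085 Hz.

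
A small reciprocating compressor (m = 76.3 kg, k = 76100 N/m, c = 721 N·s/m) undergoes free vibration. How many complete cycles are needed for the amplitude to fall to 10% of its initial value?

ζ = c/(2√(km)) = 721/(2√(76100 × 76.3)) = 721/4819 = 0.1496.
Logarithmic decrement δ = 2πζ/√(1 − ζ²) = 2π × 0.1496/√(1 − 0.0224) = 0.9507.
x_n/x₀ = e^(−nδ) ≤ 0.1; take ln: n ≥ ln(1/0.1)/δ = 2.303/0.9507 = 2.422.
So 3 complete cycles are required.

3 cycles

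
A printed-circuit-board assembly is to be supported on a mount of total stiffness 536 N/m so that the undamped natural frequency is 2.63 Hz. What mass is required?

1.96 kg

ω_n = 2πf_n = 2π × 2.63 = 16.52 rad/s.
m = k/ω_n² = 536/16.52² = 536/273.1 = 1.963 kg.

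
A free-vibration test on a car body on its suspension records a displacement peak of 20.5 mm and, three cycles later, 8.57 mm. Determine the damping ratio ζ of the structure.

0.0462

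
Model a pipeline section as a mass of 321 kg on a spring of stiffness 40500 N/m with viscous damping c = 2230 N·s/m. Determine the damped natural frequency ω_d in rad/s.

10.7 rad/s

ω_n = √(k/m) = √(40500/321) = 11.23 rad/s.
Critical damping c_c = 2√(k·m) = 2√(40500 × 321) = 7211 N·s/m, so ζ = c/c_c = 2230/7211 = 0.3092.
ω_d = ω_n√(1 − ζ²) = 11.23 × √(1 − 0.0956) = 10.68 rad/s.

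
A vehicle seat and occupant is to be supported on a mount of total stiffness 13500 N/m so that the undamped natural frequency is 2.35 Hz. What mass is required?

61.9 kg

ω_n = 2πf_n = 2π × 2.35 = 14.77 rad/s.
m = k/ω_n² = 13500/14.77² = 13500/218.0 = 61.92 kg.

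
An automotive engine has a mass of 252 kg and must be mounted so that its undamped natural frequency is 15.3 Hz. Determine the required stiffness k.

2330000 N/m

ω_n = 2πf_n = 2π × 15.3 = 96.13 rad/s.
k = m·ω_n² = 252 × 96.13² = 252 × 9242 = 2329000 N/m.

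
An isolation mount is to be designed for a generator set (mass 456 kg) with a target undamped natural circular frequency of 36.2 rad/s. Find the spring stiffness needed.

k = m·ω_n² = 456 × 36.20² = 456 × 1310 = 597600 N/m.

598000 N/m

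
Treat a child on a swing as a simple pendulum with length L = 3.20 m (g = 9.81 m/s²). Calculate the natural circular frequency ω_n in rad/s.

1.75 rad/s

For a simple pendulum ω_n = √(g/L) = √(9.81/3.20) = √3.066 = 1.751 rad/s.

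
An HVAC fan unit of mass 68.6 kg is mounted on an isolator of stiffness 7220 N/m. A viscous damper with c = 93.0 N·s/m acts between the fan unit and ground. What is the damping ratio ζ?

0.0661

ω_n = √(k/m) = √(7220/68.6) = 10.26 rad/s.
Critical damping c_c = 2√(k·m) = 2√(7220 × 68.6) = 1408 N·s/m, so ζ = c/c_c = 93.0/1408 = 0.06607.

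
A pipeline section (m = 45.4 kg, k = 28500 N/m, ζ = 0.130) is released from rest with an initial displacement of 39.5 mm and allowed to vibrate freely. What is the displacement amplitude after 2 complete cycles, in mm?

Logarithmic decrement δ = 2πζ/√(1 − ζ²) = 2π × 0.1300/√(1 − 0.0169) = 0.8238.
After n cycles, x_n/x₀ = e^(−nδ), so x_2 = 39.5 × e^(−2 × 0.8238) = 39.5 × 0.1925 = 7.604 mm.

7.60 mm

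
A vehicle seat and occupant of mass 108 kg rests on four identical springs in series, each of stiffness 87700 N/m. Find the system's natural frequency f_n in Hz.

Series springs: 1/k_eq = 4/87700, so k_eq = 87700/4 = 21920 N/m.
ω_n = √(k_eq/m) = √(21920/108) = √203.0 = 14.25 rad/s.
f_n = ω_n/(2π) = 14.25/6.283 = 2.268 Hz.

2.27 Hz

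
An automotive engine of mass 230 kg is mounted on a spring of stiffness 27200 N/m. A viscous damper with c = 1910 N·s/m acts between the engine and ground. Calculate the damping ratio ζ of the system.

ω_n = √(k/m) = √(27200/230) = 10.87 rad/s.
Critical damping c_c = 2√(k·m) = 2√(27200 × 230) = 5002 N·s/m, so ζ = c/c_c = 1910/5002 = 0.3818.

0.382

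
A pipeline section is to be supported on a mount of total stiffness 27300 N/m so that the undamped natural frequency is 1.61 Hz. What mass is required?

ω_n = 2πf_n = 2π × 1.61 = 10.12 rad/s.
m = k/ω_n² = 27300/10.12² = 27300/102.3 = 266.8 kg.

267 kg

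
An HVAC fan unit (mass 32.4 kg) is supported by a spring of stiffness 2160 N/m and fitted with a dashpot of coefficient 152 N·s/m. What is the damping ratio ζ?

ω_n = √(k/m) = √(2160/32.4) = 8.165 rad/s.
Critical damping c_c = 2√(k·m) = 2√(2160 × 32.4) = 529.1 N·s/m, so ζ = c/c_c = 152/529.1 = 0.2873.

0.287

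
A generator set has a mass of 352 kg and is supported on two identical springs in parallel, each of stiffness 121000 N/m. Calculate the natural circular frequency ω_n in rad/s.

26.2 rad/s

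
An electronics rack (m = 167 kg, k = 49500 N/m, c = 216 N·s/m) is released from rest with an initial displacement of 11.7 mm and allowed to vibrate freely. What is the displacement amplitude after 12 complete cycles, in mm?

0.688 mm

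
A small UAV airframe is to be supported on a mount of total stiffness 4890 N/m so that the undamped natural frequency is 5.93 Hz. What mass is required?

3.52 kg

ω_n = 2πf_n = 2π × 5.93 = 37.26 rad/s.
m = k/ω_n² = 4890/37.26² = 4890/1388 = 3.522 kg.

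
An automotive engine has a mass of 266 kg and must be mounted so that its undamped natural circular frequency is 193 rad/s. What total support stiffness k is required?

k = m·ω_n² = 266 × 193.0² = 266 × 37250 = 9908000 N/m.

9910000 N/m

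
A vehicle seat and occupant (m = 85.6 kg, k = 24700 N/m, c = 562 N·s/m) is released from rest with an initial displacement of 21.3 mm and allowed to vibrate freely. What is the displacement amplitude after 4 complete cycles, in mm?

0.151 mm

ζ = c/(2√(km)) = 562/(2√(24700 × 85.6)) = 562/2908 = 0.1933.
Logarithmic decrement δ = 2πζ/√(1 − ζ²) = 2π × 0.1933/√(1 − 0.0373) = 1.238.
After n cycles, x_n/x₀ = e^(−nδ), so x_4 = 21.3 × e^(−4 × 1.238) = 21.3 × 0.007082 = 0.1508 mm.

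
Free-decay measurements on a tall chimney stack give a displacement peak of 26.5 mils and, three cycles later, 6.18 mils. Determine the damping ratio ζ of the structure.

0.0770

Logarithmic decrement δ = (1/n)·ln(x₀/x_n) = (1/3)·ln(26.5/6.18) = (1/3)·ln(4.288) = 0.4853.
ζ = δ/√(4π² + δ²) = 0.4853/√(39.48 + 0.235) = 0.4853/6.302 = 0.07700.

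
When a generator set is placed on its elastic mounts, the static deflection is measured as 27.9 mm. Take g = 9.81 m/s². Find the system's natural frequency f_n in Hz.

ω_n = √(g/δ_st) = √(9.81/0.0279) = √351.6 = 18.75 rad/s.
f_n = ω_n/(2π) = 18.75/6.283 = 2.984 Hz.

2.98 Hz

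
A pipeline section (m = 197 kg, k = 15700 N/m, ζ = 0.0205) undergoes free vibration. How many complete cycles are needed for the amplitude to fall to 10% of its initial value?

Logarithmic decrement δ = 2πζ/√(1 − ζ²) = 2π × 0.02050/√(1 − 0.000420) = 0.1288.
x_n/x₀ = e^(−nδ) ≤ 0.1; take ln: n ≥ ln(1/0.1)/δ = 2.303/0.1288 = 17.87.
So 18 complete cycles are required.

18 cycles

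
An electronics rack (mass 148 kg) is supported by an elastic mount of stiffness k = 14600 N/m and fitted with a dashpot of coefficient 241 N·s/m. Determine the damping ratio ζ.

ω_n = √(k/m) = √(14600/148) = 9.932 rad/s.
Critical damping c_c = 2√(k·m) = 2√(14600 × 148) = 2940 N·s/m, so ζ = c/c_c = 241/2940 = 0.08197.

0.0820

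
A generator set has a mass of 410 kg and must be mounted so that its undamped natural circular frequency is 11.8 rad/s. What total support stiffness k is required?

k = m·ω_n² = 410 × 11.80² = 410 × 139.2 = 57090 N/m.

57100 N/m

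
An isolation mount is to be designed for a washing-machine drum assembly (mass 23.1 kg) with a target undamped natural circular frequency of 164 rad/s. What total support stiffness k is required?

k = m·ω_n² = 23.1 × 164.0² = 23.1 × 26900 = 621300 N/m.

621000 N/m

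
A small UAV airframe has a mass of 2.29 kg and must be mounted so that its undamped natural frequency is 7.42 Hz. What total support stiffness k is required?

4980 N/m

ω_n = 2πf_n = 2π × 7.42 = 46.62 rad/s.
k = m·ω_n² = 2.29 × 46.62² = 2.29 × 2174 = 4977 N/m.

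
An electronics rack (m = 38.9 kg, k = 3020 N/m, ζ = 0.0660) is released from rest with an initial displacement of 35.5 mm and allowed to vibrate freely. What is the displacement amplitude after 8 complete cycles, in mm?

Logarithmic decrement δ = 2πζ/√(1 − ζ²) = 2π × 0.06600/√(1 − 0.00436) = 0.4156.
After n cycles, x_n/x₀ = e^(−nδ), so x_8 = 35.5 × e^(−8 × 0.4156) = 35.5 × 0.03598 = 1.277 mm.

1.28 mm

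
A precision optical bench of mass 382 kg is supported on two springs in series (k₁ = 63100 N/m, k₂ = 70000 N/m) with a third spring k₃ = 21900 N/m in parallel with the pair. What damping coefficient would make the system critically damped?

9170 N·s/m

Series pair: k_s = k₁k₂/(k₁+k₂) = (63100)(70000)/(63100 + 70000) = 33190 N/m. In parallel with k₃: k_eq = 33190 + 21900 = 55090 N/m.
c_c = 2√(k_eq·m) = 2√(55090 × 382) = 2 × 4587 = 9174 N·s/m.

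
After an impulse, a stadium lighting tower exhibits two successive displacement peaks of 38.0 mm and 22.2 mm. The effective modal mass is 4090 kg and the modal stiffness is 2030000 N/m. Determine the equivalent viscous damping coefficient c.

Logarithmic decrement δ = (1/n)·ln(x₀/x_n) = (1/1)·ln(38.0/22.2) = (1/1)·ln(1.712) = 0.5375.
ζ = δ/√(4π² + δ²) = 0.5375/√(39.48 + 0.289) = 0.5375/6.306 = 0.08523.
c = ζ · 2√(km) = 0.08523 × 2√(2030000 × 4090) = 0.08523 × 182200 = 15530 N·s/m.

15500 N·s/m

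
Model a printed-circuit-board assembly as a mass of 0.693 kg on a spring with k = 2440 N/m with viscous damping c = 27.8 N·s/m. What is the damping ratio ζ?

ω_n = √(k/m) = √(2440/0.693) = 59.34 rad/s.
Critical damping c_c = 2√(k·m) = 2√(2440 × 0.693) = 82.24 N·s/m, so ζ = c/c_c = 27.8/82.24 = 0.3380.

0.338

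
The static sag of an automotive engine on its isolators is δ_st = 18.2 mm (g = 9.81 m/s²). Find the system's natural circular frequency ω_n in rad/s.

ω_n = √(g/δ_st) = √(9.81/0.0182) = √539.0 = 23.22 rad/s.

23.2 rad/s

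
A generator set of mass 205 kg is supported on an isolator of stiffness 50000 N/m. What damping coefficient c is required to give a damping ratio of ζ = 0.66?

4230 N·s/m

c_c = 2√(k·m) = 2√(50000 × 205) = 6403 N·s/m.
c = ζ·c_c = 0.66 × 6403 = 4226 N·s/m.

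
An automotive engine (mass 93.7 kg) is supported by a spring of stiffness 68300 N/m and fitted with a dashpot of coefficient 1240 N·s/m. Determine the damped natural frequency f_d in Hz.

ω_n = √(k/m) = √(68300/93.7) = 27.00 rad/s.
Critical damping c_c = 2√(k·m) = 2√(68300 × 93.7) = 5060 N·s/m, so ζ = c/c_c = 1240/5060 = 0.2451.
ω_d = ω_n√(1 − ζ²) = 27.00 × √(1 − 0.0601) = 26.18 rad/s.
f_d = ω_d/(2π) = 4.166 Hz.

4.17 Hz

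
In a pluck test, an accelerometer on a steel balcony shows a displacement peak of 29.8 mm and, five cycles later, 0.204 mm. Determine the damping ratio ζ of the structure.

Logarithmic decrement δ = (1/n)·ln(x₀/x_n) = (1/5)·ln(29.8/0.204) = (1/5)·ln(146.1) = 0.9968.
ζ = δ/√(4π² + δ²) = 0.9968/√(39.48 + 0.994) = 0.9968/6.362 = 0.1567.

0.157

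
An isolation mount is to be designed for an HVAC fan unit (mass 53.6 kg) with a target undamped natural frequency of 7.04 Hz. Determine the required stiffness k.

105000 N/m

ω_n = 2πf_n = 2π × 7.04 = 44.23 rad/s.
k = m·ω_n² = 53.6 × 44.23² = 53.6 × 1957 = 104900 N/m.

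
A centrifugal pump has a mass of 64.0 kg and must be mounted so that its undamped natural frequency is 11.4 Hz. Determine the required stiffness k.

ω_n = 2πf_n = 2π × 11.4 = 71.63 rad/s.
k = m·ω_n² = 64.0 × 71.63² = 64.0 × 5131 = 328400 N/m.

328000 N/m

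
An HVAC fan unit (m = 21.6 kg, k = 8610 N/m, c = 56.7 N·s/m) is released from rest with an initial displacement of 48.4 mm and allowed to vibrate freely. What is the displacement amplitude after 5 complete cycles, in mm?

6.11 mm

ζ = c/(2√(km)) = 56.7/(2√(8610 × 21.6)) = 56.7/862.5 = 0.06574.
Logarithmic decrement δ = 2πζ/√(1 − ζ²) = 2π × 0.06574/√(1 − 0.00432) = 0.4139.
After n cycles, x_n/x₀ = e^(−nδ), so x_5 = 48.4 × e^(−5 × 0.4139) = 48.4 × 0.1262 = 6.109 mm.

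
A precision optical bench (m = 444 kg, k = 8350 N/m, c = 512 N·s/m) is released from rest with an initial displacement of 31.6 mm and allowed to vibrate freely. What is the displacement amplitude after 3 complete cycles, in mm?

2.52 mm

ζ = c/(2√(km)) = 512/(2√(8350 × 444)) = 512/3851 = 0.1330.
Logarithmic decrement δ = 2πζ/√(1 − ζ²) = 2π × 0.1330/√(1 − 0.0177) = 0.8429.
After n cycles, x_n/x₀ = e^(−nδ), so x_3 = 31.6 × e^(−3 × 0.8429) = 31.6 × 0.07977 = 2.521 mm.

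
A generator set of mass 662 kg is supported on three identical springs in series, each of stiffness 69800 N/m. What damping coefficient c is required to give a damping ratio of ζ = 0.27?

2120 N·s/m

Series springs: 1/k_eq = 3/69800, so k_eq = 69800/3 = 23270 N/m.
c_c = 2√(k_eq·m) = 2√(23270 × 662) = 7849 N·s/m.
c = ζ·c_c = 0.27 × 7849 = 2119 N·s/m.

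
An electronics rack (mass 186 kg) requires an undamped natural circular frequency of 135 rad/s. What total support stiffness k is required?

3390000 N/m

k = m·ω_n² = 186 × 135.0² = 186 × 18220 = 3390000 N/m.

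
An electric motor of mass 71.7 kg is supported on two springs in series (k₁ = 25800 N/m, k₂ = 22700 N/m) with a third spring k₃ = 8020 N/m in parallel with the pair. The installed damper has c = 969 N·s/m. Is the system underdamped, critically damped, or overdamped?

underdamped

Series pair: k_s = k₁k₂/(k₁+k₂) = (25800)(22700)/(25800 + 22700) = 12080 N/m. In parallel with k₃: k_eq = 12080 + 8020 = 20100 N/m.
c_c = 2√(k_eq·m) = 2401 N·s/m; ζ = c/c_c = 969/2401 = 0.404.
Since ζ < 1 the system is underdamped.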